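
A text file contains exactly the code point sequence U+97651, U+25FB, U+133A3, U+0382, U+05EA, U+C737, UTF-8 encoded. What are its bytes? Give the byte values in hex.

F2 97 99 91 E2 97 BB F0 93 8E A3 CE 82 D7 AA EC 9C B7

U+97651: 4-byte form → F2 97 99 91.
U+25FB: 3-byte form → E2 97 BB.
U+133A3: 4-byte form → F0 93 8E A3.
U+0382: 2-byte form → CE 82.
U+05EA: 2-byte form → D7 AA.
U+C737: 3-byte form → EC 9C B7.
Concatenated (18 bytes): F2 97 99 91 E2 97 BB F0 93 8E A3 CE 82 D7 AA EC 9C B7.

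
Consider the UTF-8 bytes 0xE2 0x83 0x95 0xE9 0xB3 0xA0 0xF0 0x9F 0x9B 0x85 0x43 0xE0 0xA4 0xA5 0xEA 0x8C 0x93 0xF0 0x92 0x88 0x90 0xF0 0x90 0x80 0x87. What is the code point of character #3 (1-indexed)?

U+1F6C5

Offset 0: leading byte 0xE2 = 11100010 → 3-byte char #1 = E2 83 95.
Offset 3: leading byte 0xE9 = 11101001 → 3-byte char #2 = E9 B3 A0.
Offset 6: leading byte 0xF0 = 11110000 → 4-byte char #3 = F0 9F 9B 85.
Leading byte 0xF0 = 11110000 matches 11110xxx → 4-byte sequence.
Byte 1: 0xF0 = 11110000, payload 000 (3 bits).
Byte 2: 0x9F = 10011111 (10xxxxxx ✓), payload 011111.
Byte 3: 0x9B = 10011011 (10xxxxxx ✓), payload 011011.
Byte 4: 0x85 = 10000101 (10xxxxxx ✓), payload 000101.
Concatenate: 000011111011011000101 = 0x1F6C5 (21 bits → U+1F6C5).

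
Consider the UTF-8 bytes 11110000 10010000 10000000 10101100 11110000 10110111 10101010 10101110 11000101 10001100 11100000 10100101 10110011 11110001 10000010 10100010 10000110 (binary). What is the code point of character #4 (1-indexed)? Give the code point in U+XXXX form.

U+0973

Offset 0: leading byte 0xF0 = 11110000 → 4-byte char #1 = F0 90 80 AC.
Offset 4: leading byte 0xF0 = 11110000 → 4-byte char #2 = F0 B7 AA AE.
Offset 8: leading byte 0xC5 = 11000101 → 2-byte char #3 = C5 8C.
Offset 10: leading byte 0xE0 = 11100000 → 3-byte char #4 = E0 A5 B3.
Leading byte 0xE0 = 11100000 matches 1110xxxx → 3-byte sequence.
Byte 1: 0xE0 = 11100000, payload 0000 (4 bits).
Byte 2: 0xA5 = 10100101 (10xxxxxx ✓), payload 100101.
Byte 3: 0xB3 = 10110011 (10xxxxxx ✓), payload 110011.
Concatenate: 0000100101110011 = 0x973 (16 bits → U+0973).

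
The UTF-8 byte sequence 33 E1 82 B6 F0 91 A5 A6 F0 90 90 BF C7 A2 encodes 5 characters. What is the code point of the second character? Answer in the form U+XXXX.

Offset 0: leading byte 0x33 = 00110011 → 1-byte char #1 = 33.
Offset 1: leading byte 0xE1 = 11100001 → 3-byte char #2 = E1 82 B6.
Leading byte 0xE1 = 11100001 matches 1110xxxx → 3-byte sequence.
Byte 1: 0xE1 = 11100001, payload 0001 (4 bits).
Byte 2: 0x82 = 10000010 (10xxxxxx ✓), payload 000010.
Byte 3: 0xB6 = 10110110 (10xxxxxx ✓), payload 110110.
Concatenate: 0001000010110110 = 0x10B6 (16 bits → U+10B6).

U+10B6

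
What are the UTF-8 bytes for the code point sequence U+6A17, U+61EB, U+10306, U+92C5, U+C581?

U+6A17: 3-byte form → E6 A8 97.
U+61EB: 3-byte form → E6 87 AB.
U+10306: 4-byte form → F0 90 8C 86.
U+92C5: 3-byte form → E9 8B 85.
U+C581: 3-byte form → EC 96 81.
Concatenated (16 bytes): E6 A8 97 E6 87 AB F0 90 8C 86 E9 8B 85 EC 96 81.

E6 A8 97 E6 87 AB F0 90 8C 86 E9 8B 85 EC 96 81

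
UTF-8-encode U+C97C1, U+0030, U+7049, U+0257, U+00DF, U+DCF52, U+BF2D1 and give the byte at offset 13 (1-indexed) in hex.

0xF3

1-indexed offset 13 is 0-indexed offset 12.
U+C97C1 → 4-byte form F3 89 9F 81 at offsets 0–3.
U+0030 → 1-byte form 30 at offsets 4–4.
U+7049 → 3-byte form E7 81 89 at offsets 5–7.
U+0257 → 2-byte form C9 97 at offsets 8–9.
U+00DF → 2-byte form C3 9F at offsets 10–11.
U+DCF52 → 4-byte form F3 9C BD 92 at offsets 12–15.
Offset 12 falls in char 6's range; it's byte 1 of F3 9C BD 92 = 0xF3.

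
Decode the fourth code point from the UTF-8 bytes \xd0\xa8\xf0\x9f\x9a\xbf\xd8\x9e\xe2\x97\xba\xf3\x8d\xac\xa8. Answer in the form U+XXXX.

U+25FA

Offset 0: leading byte 0xD0 = 11010000 → 2-byte char #1 = D0 A8.
Offset 2: leading byte 0xF0 = 11110000 → 4-byte char #2 = F0 9F 9A BF.
Offset 6: leading byte 0xD8 = 11011000 → 2-byte char #3 = D8 9E.
Offset 8: leading byte 0xE2 = 11100010 → 3-byte char #4 = E2 97 BA.
Leading byte 0xE2 = 11100010 matches 1110xxxx → 3-byte sequence.
Byte 1: 0xE2 = 11100010, payload 0010 (4 bits).
Byte 2: 0x97 = 10010111 (10xxxxxx ✓), payload 010111.
Byte 3: 0xBA = 10111010 (10xxxxxx ✓), payload 111010.
Concatenate: 0010010111111010 = 0x25FA (16 bits → U+25FA).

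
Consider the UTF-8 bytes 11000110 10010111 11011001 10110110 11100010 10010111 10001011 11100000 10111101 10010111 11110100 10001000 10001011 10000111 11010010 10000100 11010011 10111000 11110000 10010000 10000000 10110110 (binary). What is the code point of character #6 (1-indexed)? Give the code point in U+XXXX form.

U+0484

Offset 0: leading byte 0xC6 = 11000110 → 2-byte char #1 = C6 97.
Offset 2: leading byte 0xD9 = 11011001 → 2-byte char #2 = D9 B6.
Offset 4: leading byte 0xE2 = 11100010 → 3-byte char #3 = E2 97 8B.
Offset 7: leading byte 0xE0 = 11100000 → 3-byte char #4 = E0 BD 97.
Offset 10: leading byte 0xF4 = 11110100 → 4-byte char #5 = F4 88 8B 87.
Offset 14: leading byte 0xD2 = 11010010 → 2-byte char #6 = D2 84.
Leading byte 0xD2 = 11010010 matches 110xxxxx → 2-byte sequence.
Byte 1: 0xD2 = 11010010, payload 10010 (5 bits).
Byte 2: 0x84 = 10000100 (10xxxxxx ✓), payload 000100.
Concatenate: 10010000100 = 0x484 (11 bits → U+0484).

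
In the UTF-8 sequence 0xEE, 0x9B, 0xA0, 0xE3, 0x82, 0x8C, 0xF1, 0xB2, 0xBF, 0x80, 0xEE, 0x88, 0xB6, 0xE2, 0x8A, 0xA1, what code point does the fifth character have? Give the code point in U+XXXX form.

Offset 0: leading byte 0xEE = 11101110 → 3-byte char #1 = EE 9B A0.
Offset 3: leading byte 0xE3 = 11100011 → 3-byte char #2 = E3 82 8C.
Offset 6: leading byte 0xF1 = 11110001 → 4-byte char #3 = F1 B2 BF 80.
Offset 10: leading byte 0xEE = 11101110 → 3-byte char #4 = EE 88 B6.
Offset 13: leading byte 0xE2 = 11100010 → 3-byte char #5 = E2 8A A1.
Leading byte 0xE2 = 11100010 matches 1110xxxx → 3-byte sequence.
Byte 1: 0xE2 = 11100010, payload 0010 (4 bits).
Byte 2: 0x8A = 10001010 (10xxxxxx ✓), payload 001010.
Byte 3: 0xA1 = 10100001 (10xxxxxx ✓), payload 100001.
Concatenate: 0010001010100001 = 0x22A1 (16 bits → U+22A1).

U+22A1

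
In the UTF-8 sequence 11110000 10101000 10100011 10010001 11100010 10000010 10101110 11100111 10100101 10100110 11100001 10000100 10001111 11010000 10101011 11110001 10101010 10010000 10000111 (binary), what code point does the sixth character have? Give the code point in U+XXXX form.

U+6A407

Offset 0: leading byte 0xF0 = 11110000 → 4-byte char #1 = F0 A8 A3 91.
Offset 4: leading byte 0xE2 = 11100010 → 3-byte char #2 = E2 82 AE.
Offset 7: leading byte 0xE7 = 11100111 → 3-byte char #3 = E7 A5 A6.
Offset 10: leading byte 0xE1 = 11100001 → 3-byte char #4 = E1 84 8F.
Offset 13: leading byte 0xD0 = 11010000 → 2-byte char #5 = D0 AB.
Offset 15: leading byte 0xF1 = 11110001 → 4-byte char #6 = F1 AA 90 87.
Leading byte 0xF1 = 11110001 matches 11110xxx → 4-byte sequence.
Byte 1: 0xF1 = 11110001, payload 001 (3 bits).
Byte 2: 0xAA = 10101010 (10xxxxxx ✓), payload 101010.
Byte 3: 0x90 = 10010000 (10xxxxxx ✓), payload 010000.
Byte 4: 0x87 = 10000111 (10xxxxxx ✓), payload 000111.
Concatenate: 001101010010000000111 = 0x6A407 (21 bits → U+6A407).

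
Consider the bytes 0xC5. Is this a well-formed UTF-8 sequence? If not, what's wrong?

Leading byte 0xC5 = 11000101 → 2-byte form, but only 1 byte is present.

invalid (sequence truncated)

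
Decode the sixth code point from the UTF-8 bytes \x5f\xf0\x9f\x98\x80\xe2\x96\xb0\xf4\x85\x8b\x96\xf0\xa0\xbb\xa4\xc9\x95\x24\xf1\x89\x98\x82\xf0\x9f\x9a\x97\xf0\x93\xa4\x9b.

Offset 0: leading byte 0x5F = 01011111 → 1-byte char #1 = 5F.
Offset 1: leading byte 0xF0 = 11110000 → 4-byte char #2 = F0 9F 98 80.
Offset 5: leading byte 0xE2 = 11100010 → 3-byte char #3 = E2 96 B0.
Offset 8: leading byte 0xF4 = 11110100 → 4-byte char #4 = F4 85 8B 96.
Offset 12: leading byte 0xF0 = 11110000 → 4-byte char #5 = F0 A0 BB A4.
Offset 16: leading byte 0xC9 = 11001001 → 2-byte char #6 = C9 95.
Leading byte 0xC9 = 11001001 matches 110xxxxx → 2-byte sequence.
Byte 1: 0xC9 = 11001001, payload 01001 (5 bits).
Byte 2: 0x95 = 10010101 (10xxxxxx ✓), payload 010101.
Concatenate: 01001010101 = 0x255 (11 bits → U+0255).

U+0255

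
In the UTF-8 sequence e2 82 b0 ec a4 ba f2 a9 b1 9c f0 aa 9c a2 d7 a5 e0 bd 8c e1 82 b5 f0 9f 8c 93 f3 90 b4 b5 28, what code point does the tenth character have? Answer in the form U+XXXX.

U+0028

Offset 0: leading byte 0xE2 = 11100010 → 3-byte char #1 = E2 82 B0.
Offset 3: leading byte 0xEC = 11101100 → 3-byte char #2 = EC A4 BA.
Offset 6: leading byte 0xF2 = 11110010 → 4-byte char #3 = F2 A9 B1 9C.
Offset 10: leading byte 0xF0 = 11110000 → 4-byte char #4 = F0 AA 9C A2.
Offset 14: leading byte 0xD7 = 11010111 → 2-byte char #5 = D7 A5.
Offset 16: leading byte 0xE0 = 11100000 → 3-byte char #6 = E0 BD 8C.
Offset 19: leading byte 0xE1 = 11100001 → 3-byte char #7 = E1 82 B5.
Offset 22: leading byte 0xF0 = 11110000 → 4-byte char #8 = F0 9F 8C 93.
Offset 26: leading byte 0xF3 = 11110011 → 4-byte char #9 = F3 90 B4 B5.
Offset 30: leading byte 0x28 = 00101000 → 1-byte char #10 = 28.
Leading byte 0x28 = 00101000 matches 0xxxxxxx → 1-byte sequence.
Byte 1: 0x28 = 00101000, payload 0101000 (7 bits).
Concatenate: 0101000 = 0x28 (7 bits → U+0028).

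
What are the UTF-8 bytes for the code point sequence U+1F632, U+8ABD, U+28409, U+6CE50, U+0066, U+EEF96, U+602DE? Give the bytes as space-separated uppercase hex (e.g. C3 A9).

U+1F632: 4-byte form → F0 9F 98 B2.
U+8ABD: 3-byte form → E8 AA BD.
U+28409: 4-byte form → F0 A8 90 89.
U+6CE50: 4-byte form → F1 AC B9 90.
U+0066: 1-byte form → 66.
U+EEF96: 4-byte form → F3 AE BE 96.
U+602DE: 4-byte form → F1 A0 8B 9E.
Concatenated (24 bytes): F0 9F 98 B2 E8 AA BD F0 A8 90 89 F1 AC B9 90 66 F3 AE BE 96 F1 A0 8B 9E.

F0 9F 98 B2 E8 AA BD F0 A8 90 89 F1 AC B9 90 66 F3 AE BE 96 F1 A0 8B 9E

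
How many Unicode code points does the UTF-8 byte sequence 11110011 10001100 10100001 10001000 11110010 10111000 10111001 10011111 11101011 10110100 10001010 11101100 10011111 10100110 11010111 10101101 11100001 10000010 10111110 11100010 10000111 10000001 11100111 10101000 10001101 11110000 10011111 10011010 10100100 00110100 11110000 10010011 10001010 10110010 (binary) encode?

Byte at offset 0: 0xF3 = 11110011 → 4-byte char (#1). Advance 4.
Byte at offset 4: 0xF2 = 11110010 → 4-byte char (#2). Advance 4.
Byte at offset 8: 0xEB = 11101011 → 3-byte char (#3). Advance 3.
Byte at offset 11: 0xEC = 11101100 → 3-byte char (#4). Advance 3.
Byte at offset 14: 0xD7 = 11010111 → 2-byte char (#5). Advance 2.
Byte at offset 16: 0xE1 = 11100001 → 3-byte char (#6). Advance 3.
Byte at offset 19: 0xE2 = 11100010 → 3-byte char (#7). Advance 3.
Byte at offset 22: 0xE7 = 11100111 → 3-byte char (#8). Advance 3.
Byte at offset 25: 0xF0 = 11110000 → 4-byte char (#9). Advance 4.
Byte at offset 29: 0x34 = 00110100 → 1-byte char (#10). Advance 1.
Byte at offset 30: 0xF0 = 11110000 → 4-byte char (#11). Advance 4.
Reached end at offset 34 after 11 code points.

11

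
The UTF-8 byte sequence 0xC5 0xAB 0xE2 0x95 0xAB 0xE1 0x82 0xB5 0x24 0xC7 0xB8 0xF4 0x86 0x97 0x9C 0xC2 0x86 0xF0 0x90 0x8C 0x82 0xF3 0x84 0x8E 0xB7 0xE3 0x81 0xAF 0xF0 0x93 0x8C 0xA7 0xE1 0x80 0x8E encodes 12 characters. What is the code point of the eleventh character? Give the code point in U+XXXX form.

Offset 0: leading byte 0xC5 = 11000101 → 2-byte char #1 = C5 AB.
Offset 2: leading byte 0xE2 = 11100010 → 3-byte char #2 = E2 95 AB.
Offset 5: leading byte 0xE1 = 11100001 → 3-byte char #3 = E1 82 B5.
Offset 8: leading byte 0x24 = 00100100 → 1-byte char #4 = 24.
Offset 9: leading byte 0xC7 = 11000111 → 2-byte char #5 = C7 B8.
Offset 11: leading byte 0xF4 = 11110100 → 4-byte char #6 = F4 86 97 9C.
Offset 15: leading byte 0xC2 = 11000010 → 2-byte char #7 = C2 86.
Offset 17: leading byte 0xF0 = 11110000 → 4-byte char #8 = F0 90 8C 82.
Offset 21: leading byte 0xF3 = 11110011 → 4-byte char #9 = F3 84 8E B7.
Offset 25: leading byte 0xE3 = 11100011 → 3-byte char #10 = E3 81 AF.
Offset 28: leading byte 0xF0 = 11110000 → 4-byte char #11 = F0 93 8C A7.
Leading byte 0xF0 = 11110000 matches 11110xxx → 4-byte sequence.
Byte 1: 0xF0 = 11110000, payload 000 (3 bits).
Byte 2: 0x93 = 10010011 (10xxxxxx ✓), payload 010011.
Byte 3: 0x8C = 10001100 (10xxxxxx ✓), payload 001100.
Byte 4: 0xA7 = 10100111 (10xxxxxx ✓), payload 100111.
Concatenate: 000010011001100100111 = 0x13327 (21 bits → U+13327).

U+13327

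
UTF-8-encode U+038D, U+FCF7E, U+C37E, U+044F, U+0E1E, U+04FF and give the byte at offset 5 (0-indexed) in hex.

0xBE

U+038D → 2-byte form CE 8D at offsets 0–1.
U+FCF7E → 4-byte form F3 BC BD BE at offsets 2–5.
Offset 5 falls in char 2's range; it's byte 4 of F3 BC BD BE = 0xBE.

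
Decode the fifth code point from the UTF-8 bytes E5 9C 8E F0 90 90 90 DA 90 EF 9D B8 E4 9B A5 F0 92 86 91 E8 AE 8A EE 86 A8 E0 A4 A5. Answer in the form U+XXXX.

Offset 0: leading byte 0xE5 = 11100101 → 3-byte char #1 = E5 9C 8E.
Offset 3: leading byte 0xF0 = 11110000 → 4-byte char #2 = F0 90 90 90.
Offset 7: leading byte 0xDA = 11011010 → 2-byte char #3 = DA 90.
Offset 9: leading byte 0xEF = 11101111 → 3-byte char #4 = EF 9D B8.
Offset 12: leading byte 0xE4 = 11100100 → 3-byte char #5 = E4 9B A5.
Leading byte 0xE4 = 11100100 matches 1110xxxx → 3-byte sequence.
Byte 1: 0xE4 = 11100100, payload 0100 (4 bits).
Byte 2: 0x9B = 10011011 (10xxxxxx ✓), payload 011011.
Byte 3: 0xA5 = 10100101 (10xxxxxx ✓), payload 100101.
Concatenate: 0100011011100101 = 0x46E5 (16 bits → U+46E5).

U+46E5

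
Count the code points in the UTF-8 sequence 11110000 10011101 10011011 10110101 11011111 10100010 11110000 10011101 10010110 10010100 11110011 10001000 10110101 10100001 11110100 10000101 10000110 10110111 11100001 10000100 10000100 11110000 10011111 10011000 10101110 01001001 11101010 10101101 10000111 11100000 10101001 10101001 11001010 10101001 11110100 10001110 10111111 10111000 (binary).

12

Byte at offset 0: 0xF0 = 11110000 → 4-byte char (#1). Advance 4.
Byte at offset 4: 0xDF = 11011111 → 2-byte char (#2). Advance 2.
Byte at offset 6: 0xF0 = 11110000 → 4-byte char (#3). Advance 4.
Byte at offset 10: 0xF3 = 11110011 → 4-byte char (#4). Advance 4.
Byte at offset 14: 0xF4 = 11110100 → 4-byte char (#5). Advance 4.
Byte at offset 18: 0xE1 = 11100001 → 3-byte char (#6). Advance 3.
Byte at offset 21: 0xF0 = 11110000 → 4-byte char (#7). Advance 4.
Byte at offset 25: 0x49 = 01001001 → 1-byte char (#8). Advance 1.
Byte at offset 26: 0xEA = 11101010 → 3-byte char (#9). Advance 3.
Byte at offset 29: 0xE0 = 11100000 → 3-byte char (#10). Advance 3.
Byte at offset 32: 0xCA = 11001010 → 2-byte char (#11). Advance 2.
Byte at offset 34: 0xF4 = 11110100 → 4-byte char (#12). Advance 4.
Reached end at offset 38 after 12 code points.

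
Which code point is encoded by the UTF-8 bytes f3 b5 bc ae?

Leading byte 0xF3 = 11110011 matches 11110xxx → 4-byte sequence.
Byte 1: 0xF3 = 11110011, payload 011 (3 bits).
Byte 2: 0xB5 = 10110101 (10xxxxxx ✓), payload 110101.
Byte 3: 0xBC = 10111100 (10xxxxxx ✓), payload 111100.
Byte 4: 0xAE = 10101110 (10xxxxxx ✓), payload 101110.
Concatenate: 011110101111100101110 = 0xF5F2E (21 bits → U+F5F2E).

U+F5F2E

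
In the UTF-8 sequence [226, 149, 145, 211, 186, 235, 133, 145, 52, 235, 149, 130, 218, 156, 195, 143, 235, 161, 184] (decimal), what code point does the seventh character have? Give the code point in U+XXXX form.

U+00CF

Offset 0: leading byte 0xE2 = 11100010 → 3-byte char #1 = E2 95 91.
Offset 3: leading byte 0xD3 = 11010011 → 2-byte char #2 = D3 BA.
Offset 5: leading byte 0xEB = 11101011 → 3-byte char #3 = EB 85 91.
Offset 8: leading byte 0x34 = 00110100 → 1-byte char #4 = 34.
Offset 9: leading byte 0xEB = 11101011 → 3-byte char #5 = EB 95 82.
Offset 12: leading byte 0xDA = 11011010 → 2-byte char #6 = DA 9C.
Offset 14: leading byte 0xC3 = 11000011 → 2-byte char #7 = C3 8F.
Leading byte 0xC3 = 11000011 matches 110xxxxx → 2-byte sequence.
Byte 1: 0xC3 = 11000011, payload 00011 (5 bits).
Byte 2: 0x8F = 10001111 (10xxxxxx ✓), payload 001111.
Concatenate: 00011001111 = 0xCF (11 bits → U+00CF).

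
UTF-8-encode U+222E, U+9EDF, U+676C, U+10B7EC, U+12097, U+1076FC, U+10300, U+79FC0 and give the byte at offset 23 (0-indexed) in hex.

U+222E → 3-byte form E2 88 AE at offsets 0–2.
U+9EDF → 3-byte form E9 BB 9F at offsets 3–5.
U+676C → 3-byte form E6 9D AC at offsets 6–8.
U+10B7EC → 4-byte form F4 8B 9F AC at offsets 9–12.
U+12097 → 4-byte form F0 92 82 97 at offsets 13–16.
U+1076FC → 4-byte form F4 87 9B BC at offsets 17–20.
U+10300 → 4-byte form F0 90 8C 80 at offsets 21–24.
Offset 23 falls in char 7's range; it's byte 3 of F0 90 8C 80 = 0x8C.

0x8C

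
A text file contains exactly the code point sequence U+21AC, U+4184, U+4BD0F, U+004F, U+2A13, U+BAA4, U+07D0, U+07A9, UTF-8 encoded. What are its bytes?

E2 86 AC E4 86 84 F1 8B B4 8F 4F E2 A8 93 EB AA A4 DF 90 DE A9

U+21AC: 3-byte form → E2 86 AC.
U+4184: 3-byte form → E4 86 84.
U+4BD0F: 4-byte form → F1 8B B4 8F.
U+004F: 1-byte form → 4F.
U+2A13: 3-byte form → E2 A8 93.
U+BAA4: 3-byte form → EB AA A4.
U+07D0: 2-byte form → DF 90.
U+07A9: 2-byte form → DE A9.
Concatenated (21 bytes): E2 86 AC E4 86 84 F1 8B B4 8F 4F E2 A8 93 EB AA A4 DF 90 DE A9.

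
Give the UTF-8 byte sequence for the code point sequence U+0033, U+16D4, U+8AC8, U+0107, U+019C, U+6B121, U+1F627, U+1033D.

U+0033: 1-byte form → 33.
U+16D4: 3-byte form → E1 9B 94.
U+8AC8: 3-byte form → E8 AB 88.
U+0107: 2-byte form → C4 87.
U+019C: 2-byte form → C6 9C.
U+6B121: 4-byte form → F1 AB 84 A1.
U+1F627: 4-byte form → F0 9F 98 A7.
U+1033D: 4-byte form → F0 90 8C BD.
Concatenated (23 bytes): 33 E1 9B 94 E8 AB 88 C4 87 C6 9C F1 AB 84 A1 F0 9F 98 A7 F0 90 8C BD.

33 E1 9B 94 E8 AB 88 C4 87 C6 9C F1 AB 84 A1 F0 9F 98 A7 F0 90 8C BD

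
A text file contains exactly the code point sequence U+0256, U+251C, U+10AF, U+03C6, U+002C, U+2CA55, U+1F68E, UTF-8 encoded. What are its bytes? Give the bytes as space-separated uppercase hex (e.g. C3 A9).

C9 96 E2 94 9C E1 82 AF CF 86 2C F0 AC A9 95 F0 9F 9A 8E

U+0256: 2-byte form → C9 96.
U+251C: 3-byte form → E2 94 9C.
U+10AF: 3-byte form → E1 82 AF.
U+03C6: 2-byte form → CF 86.
U+002C: 1-byte form → 2C.
U+2CA55: 4-byte form → F0 AC A9 95.
U+1F68E: 4-byte form → F0 9F 9A 8E.
Concatenated (19 bytes): C9 96 E2 94 9C E1 82 AF CF 86 2C F0 AC A9 95 F0 9F 9A 8E.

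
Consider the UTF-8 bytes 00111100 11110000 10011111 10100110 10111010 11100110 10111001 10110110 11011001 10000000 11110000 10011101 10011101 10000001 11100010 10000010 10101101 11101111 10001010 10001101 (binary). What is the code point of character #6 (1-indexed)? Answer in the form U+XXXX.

U+20AD

Offset 0: leading byte 0x3C = 00111100 → 1-byte char #1 = 3C.
Offset 1: leading byte 0xF0 = 11110000 → 4-byte char #2 = F0 9F A6 BA.
Offset 5: leading byte 0xE6 = 11100110 → 3-byte char #3 = E6 B9 B6.
Offset 8: leading byte 0xD9 = 11011001 → 2-byte char #4 = D9 80.
Offset 10: leading byte 0xF0 = 11110000 → 4-byte char #5 = F0 9D 9D 81.
Offset 14: leading byte 0xE2 = 11100010 → 3-byte char #6 = E2 82 AD.
Leading byte 0xE2 = 11100010 matches 1110xxxx → 3-byte sequence.
Byte 1: 0xE2 = 11100010, payload 0010 (4 bits).
Byte 2: 0x82 = 10000010 (10xxxxxx ✓), payload 000010.
Byte 3: 0xAD = 10101101 (10xxxxxx ✓), payload 101101.
Concatenate: 0010000010101101 = 0x20AD (16 bits → U+20AD).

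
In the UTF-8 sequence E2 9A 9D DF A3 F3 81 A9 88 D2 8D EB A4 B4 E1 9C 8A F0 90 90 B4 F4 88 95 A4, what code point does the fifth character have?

Offset 0: leading byte 0xE2 = 11100010 → 3-byte char #1 = E2 9A 9D.
Offset 3: leading byte 0xDF = 11011111 → 2-byte char #2 = DF A3.
Offset 5: leading byte 0xF3 = 11110011 → 4-byte char #3 = F3 81 A9 88.
Offset 9: leading byte 0xD2 = 11010010 → 2-byte char #4 = D2 8D.
Offset 11: leading byte 0xEB = 11101011 → 3-byte char #5 = EB A4 B4.
Leading byte 0xEB = 11101011 matches 1110xxxx → 3-byte sequence.
Byte 1: 0xEB = 11101011, payload 1011 (4 bits).
Byte 2: 0xA4 = 10100100 (10xxxxxx ✓), payload 100100.
Byte 3: 0xB4 = 10110100 (10xxxxxx ✓), payload 110100.
Concatenate: 1011100100110100 = 0xB934 (16 bits → U+B934).

U+B934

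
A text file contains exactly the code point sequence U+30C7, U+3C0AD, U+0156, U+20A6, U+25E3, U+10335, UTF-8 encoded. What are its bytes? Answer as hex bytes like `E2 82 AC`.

E3 83 87 F0 BC 82 AD C5 96 E2 82 A6 E2 97 A3 F0 90 8C B5

U+30C7: 3-byte form → E3 83 87.
U+3C0AD: 4-byte form → F0 BC 82 AD.
U+0156: 2-byte form → C5 96.
U+20A6: 3-byte form → E2 82 A6.
U+25E3: 3-byte form → E2 97 A3.
U+10335: 4-byte form → F0 90 8C B5.
Concatenated (19 bytes): E3 83 87 F0 BC 82 AD C5 96 E2 82 A6 E2 97 A3 F0 90 8C B5.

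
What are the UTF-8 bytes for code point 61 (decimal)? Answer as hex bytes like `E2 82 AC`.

3D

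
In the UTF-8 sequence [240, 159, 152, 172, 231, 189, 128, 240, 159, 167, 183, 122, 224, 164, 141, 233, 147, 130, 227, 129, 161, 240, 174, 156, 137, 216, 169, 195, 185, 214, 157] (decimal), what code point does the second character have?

Offset 0: leading byte 0xF0 = 11110000 → 4-byte char #1 = F0 9F 98 AC.
Offset 4: leading byte 0xE7 = 11100111 → 3-byte char #2 = E7 BD 80.
Leading byte 0xE7 = 11100111 matches 1110xxxx → 3-byte sequence.
Byte 1: 0xE7 = 11100111, payload 0111 (4 bits).
Byte 2: 0xBD = 10111101 (10xxxxxx ✓), payload 111101.
Byte 3: 0x80 = 10000000 (10xxxxxx ✓), payload 000000.
Concatenate: 0111111101000000 = 0x7F40 (16 bits → U+7F40).

U+7F40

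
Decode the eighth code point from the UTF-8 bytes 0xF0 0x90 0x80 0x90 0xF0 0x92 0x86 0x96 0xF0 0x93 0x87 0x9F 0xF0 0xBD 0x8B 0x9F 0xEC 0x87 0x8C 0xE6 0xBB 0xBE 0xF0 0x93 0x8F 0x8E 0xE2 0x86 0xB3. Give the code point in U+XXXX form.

Offset 0: leading byte 0xF0 = 11110000 → 4-byte char #1 = F0 90 80 90.
Offset 4: leading byte 0xF0 = 11110000 → 4-byte char #2 = F0 92 86 96.
Offset 8: leading byte 0xF0 = 11110000 → 4-byte char #3 = F0 93 87 9F.
Offset 12: leading byte 0xF0 = 11110000 → 4-byte char #4 = F0 BD 8B 9F.
Offset 16: leading byte 0xEC = 11101100 → 3-byte char #5 = EC 87 8C.
Offset 19: leading byte 0xE6 = 11100110 → 3-byte char #6 = E6 BB BE.
Offset 22: leading byte 0xF0 = 11110000 → 4-byte char #7 = F0 93 8F 8E.
Offset 26: leading byte 0xE2 = 11100010 → 3-byte char #8 = E2 86 B3.
Leading byte 0xE2 = 11100010 matches 1110xxxx → 3-byte sequence.
Byte 1: 0xE2 = 11100010, payload 0010 (4 bits).
Byte 2: 0x86 = 10000110 (10xxxxxx ✓), payload 000110.
Byte 3: 0xB3 = 10110011 (10xxxxxx ✓), payload 110011.
Concatenate: 0010000110110011 = 0x21B3 (16 bits → U+21B3).

U+21B3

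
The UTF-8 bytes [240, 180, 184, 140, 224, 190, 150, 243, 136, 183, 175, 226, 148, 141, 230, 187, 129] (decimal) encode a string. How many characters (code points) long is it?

5

Byte at offset 0: 0xF0 = 11110000 → 4-byte char (#1). Advance 4.
Byte at offset 4: 0xE0 = 11100000 → 3-byte char (#2). Advance 3.
Byte at offset 7: 0xF3 = 11110011 → 4-byte char (#3). Advance 4.
Byte at offset 11: 0xE2 = 11100010 → 3-byte char (#4). Advance 3.
Byte at offset 14: 0xE6 = 11100110 → 3-byte char (#5). Advance 3.
Reached end at offset 17 after 5 code points.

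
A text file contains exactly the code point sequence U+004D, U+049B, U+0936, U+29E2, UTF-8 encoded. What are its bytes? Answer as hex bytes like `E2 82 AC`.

U+004D: 1-byte form → 4D.
U+049B: 2-byte form → D2 9B.
U+0936: 3-byte form → E0 A4 B6.
U+29E2: 3-byte form → E2 A7 A2.
Concatenated (9 bytes): 4D D2 9B E0 A4 B6 E2 A7 A2.

4D D2 9B E0 A4 B6 E2 A7 A2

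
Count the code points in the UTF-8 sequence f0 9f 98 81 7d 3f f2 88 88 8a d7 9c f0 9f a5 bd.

Byte at offset 0: 0xF0 = 11110000 → 4-byte char (#1). Advance 4.
Byte at offset 4: 0x7D = 01111101 → 1-byte char (#2). Advance 1.
Byte at offset 5: 0x3F = 00111111 → 1-byte char (#3). Advance 1.
Byte at offset 6: 0xF2 = 11110010 → 4-byte char (#4). Advance 4.
Byte at offset 10: 0xD7 = 11010111 → 2-byte char (#5). Advance 2.
Byte at offset 12: 0xF0 = 11110000 → 4-byte char (#6). Advance 4.
Reached end at offset 16 after 6 code points.

6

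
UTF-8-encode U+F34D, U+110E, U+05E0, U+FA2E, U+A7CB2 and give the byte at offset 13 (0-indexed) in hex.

0xB2

U+F34D → 3-byte form EF 8D 8D at offsets 0–2.
U+110E → 3-byte form E1 84 8E at offsets 3–5.
U+05E0 → 2-byte form D7 A0 at offsets 6–7.
U+FA2E → 3-byte form EF A8 AE at offsets 8–10.
U+A7CB2 → 4-byte form F2 A7 B2 B2 at offsets 11–14.
Offset 13 falls in char 5's range; it's byte 3 of F2 A7 B2 B2 = 0xB2.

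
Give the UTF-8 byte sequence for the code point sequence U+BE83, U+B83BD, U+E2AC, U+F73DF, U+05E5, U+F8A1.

U+BE83: 3-byte form → EB BA 83.
U+B83BD: 4-byte form → F2 B8 8E BD.
U+E2AC: 3-byte form → EE 8A AC.
U+F73DF: 4-byte form → F3 B7 8F 9F.
U+05E5: 2-byte form → D7 A5.
U+F8A1: 3-byte form → EF A2 A1.
Concatenated (19 bytes): EB BA 83 F2 B8 8E BD EE 8A AC F3 B7 8F 9F D7 A5 EF A2 A1.

EB BA 83 F2 B8 8E BD EE 8A AC F3 B7 8F 9F D7 A5 EF A2 A1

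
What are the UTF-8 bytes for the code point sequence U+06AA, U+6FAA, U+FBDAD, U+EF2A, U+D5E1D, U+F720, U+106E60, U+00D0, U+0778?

U+06AA: 2-byte form → DA AA.
U+6FAA: 3-byte form → E6 BE AA.
U+FBDAD: 4-byte form → F3 BB B6 AD.
U+EF2A: 3-byte form → EE BC AA.
U+D5E1D: 4-byte form → F3 95 B8 9D.
U+F720: 3-byte form → EF 9C A0.
U+106E60: 4-byte form → F4 86 B9 A0.
U+00D0: 2-byte form → C3 90.
U+0778: 2-byte form → DD B8.
Concatenated (27 bytes): DA AA E6 BE AA F3 BB B6 AD EE BC AA F3 95 B8 9D EF 9C A0 F4 86 B9 A0 C3 90 DD B8.

DA AA E6 BE AA F3 BB B6 AD EE BC AA F3 95 B8 9D EF 9C A0 F4 86 B9 A0 C3 90 DD B8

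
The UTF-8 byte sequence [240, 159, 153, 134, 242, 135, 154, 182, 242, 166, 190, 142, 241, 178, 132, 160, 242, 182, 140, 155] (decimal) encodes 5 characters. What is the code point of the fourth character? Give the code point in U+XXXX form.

U+72120

Offset 0: leading byte 0xF0 = 11110000 → 4-byte char #1 = F0 9F 99 86.
Offset 4: leading byte 0xF2 = 11110010 → 4-byte char #2 = F2 87 9A B6.
Offset 8: leading byte 0xF2 = 11110010 → 4-byte char #3 = F2 A6 BE 8E.
Offset 12: leading byte 0xF1 = 11110001 → 4-byte char #4 = F1 B2 84 A0.
Leading byte 0xF1 = 11110001 matches 11110xxx → 4-byte sequence.
Byte 1: 0xF1 = 11110001, payload 001 (3 bits).
Byte 2: 0xB2 = 10110010 (10xxxxxx ✓), payload 110010.
Byte 3: 0x84 = 10000100 (10xxxxxx ✓), payload 000100.
Byte 4: 0xA0 = 10100000 (10xxxxxx ✓), payload 100000.
Concatenate: 001110010000100100000 = 0x72120 (21 bits → U+72120).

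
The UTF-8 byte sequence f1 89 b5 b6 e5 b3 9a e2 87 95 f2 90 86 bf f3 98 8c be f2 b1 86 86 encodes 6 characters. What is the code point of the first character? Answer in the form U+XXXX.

U+49D76

Offset 0: leading byte 0xF1 = 11110001 → 4-byte char #1 = F1 89 B5 B6.
Leading byte 0xF1 = 11110001 matches 11110xxx → 4-byte sequence.
Byte 1: 0xF1 = 11110001, payload 001 (3 bits).
Byte 2: 0x89 = 10001001 (10xxxxxx ✓), payload 001001.
Byte 3: 0xB5 = 10110101 (10xxxxxx ✓), payload 110101.
Byte 4: 0xB6 = 10110110 (10xxxxxx ✓), payload 110110.
Concatenate: 001001001110101110110 = 0x49D76 (21 bits → U+49D76).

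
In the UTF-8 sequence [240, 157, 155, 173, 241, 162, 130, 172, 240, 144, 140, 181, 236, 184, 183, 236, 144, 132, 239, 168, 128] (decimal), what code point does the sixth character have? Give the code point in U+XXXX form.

Offset 0: leading byte 0xF0 = 11110000 → 4-byte char #1 = F0 9D 9B AD.
Offset 4: leading byte 0xF1 = 11110001 → 4-byte char #2 = F1 A2 82 AC.
Offset 8: leading byte 0xF0 = 11110000 → 4-byte char #3 = F0 90 8C B5.
Offset 12: leading byte 0xEC = 11101100 → 3-byte char #4 = EC B8 B7.
Offset 15: leading byte 0xEC = 11101100 → 3-byte char #5 = EC 90 84.
Offset 18: leading byte 0xEF = 11101111 → 3-byte char #6 = EF A8 80.
Leading byte 0xEF = 11101111 matches 1110xxxx → 3-byte sequence.
Byte 1: 0xEF = 11101111, payload 1111 (4 bits).
Byte 2: 0xA8 = 10101000 (10xxxxxx ✓), payload 101000.
Byte 3: 0x80 = 10000000 (10xxxxxx ✓), payload 000000.
Concatenate: 1111101000000000 = 0xFA00 (16 bits → U+FA00).

U+FA00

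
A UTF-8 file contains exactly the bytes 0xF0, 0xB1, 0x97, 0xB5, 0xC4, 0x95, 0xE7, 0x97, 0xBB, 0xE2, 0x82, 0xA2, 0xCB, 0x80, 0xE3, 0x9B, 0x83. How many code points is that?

Byte at offset 0: 0xF0 = 11110000 → 4-byte char (#1). Advance 4.
Byte at offset 4: 0xC4 = 11000100 → 2-byte char (#2). Advance 2.
Byte at offset 6: 0xE7 = 11100111 → 3-byte char (#3). Advance 3.
Byte at offset 9: 0xE2 = 11100010 → 3-byte char (#4). Advance 3.
Byte at offset 12: 0xCB = 11001011 → 2-byte char (#5). Advance 2.
Byte at offset 14: 0xE3 = 11100011 → 3-byte char (#6). Advance 3.
Reached end at offset 17 after 6 code points.

6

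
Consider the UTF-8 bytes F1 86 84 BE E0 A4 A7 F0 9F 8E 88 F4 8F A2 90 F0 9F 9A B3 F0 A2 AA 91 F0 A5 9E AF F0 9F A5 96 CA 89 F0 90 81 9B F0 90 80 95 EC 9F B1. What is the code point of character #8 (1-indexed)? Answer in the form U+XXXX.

Offset 0: leading byte 0xF1 = 11110001 → 4-byte char #1 = F1 86 84 BE.
Offset 4: leading byte 0xE0 = 11100000 → 3-byte char #2 = E0 A4 A7.
Offset 7: leading byte 0xF0 = 11110000 → 4-byte char #3 = F0 9F 8E 88.
Offset 11: leading byte 0xF4 = 11110100 → 4-byte char #4 = F4 8F A2 90.
Offset 15: leading byte 0xF0 = 11110000 → 4-byte char #5 = F0 9F 9A B3.
Offset 19: leading byte 0xF0 = 11110000 → 4-byte char #6 = F0 A2 AA 91.
Offset 23: leading byte 0xF0 = 11110000 → 4-byte char #7 = F0 A5 9E AF.
Offset 27: leading byte 0xF0 = 11110000 → 4-byte char #8 = F0 9F A5 96.
Leading byte 0xF0 = 11110000 matches 11110xxx → 4-byte sequence.
Byte 1: 0xF0 = 11110000, payload 000 (3 bits).
Byte 2: 0x9F = 10011111 (10xxxxxx ✓), payload 011111.
Byte 3: 0xA5 = 10100101 (10xxxxxx ✓), payload 100101.
Byte 4: 0x96 = 10010110 (10xxxxxx ✓), payload 010110.
Concatenate: 000011111100101010110 = 0x1F956 (21 bits → U+1F956).

U+1F956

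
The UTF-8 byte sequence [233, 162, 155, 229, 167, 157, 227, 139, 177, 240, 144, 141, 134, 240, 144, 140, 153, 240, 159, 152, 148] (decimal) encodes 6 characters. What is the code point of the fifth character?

U+10319

Offset 0: leading byte 0xE9 = 11101001 → 3-byte char #1 = E9 A2 9B.
Offset 3: leading byte 0xE5 = 11100101 → 3-byte char #2 = E5 A7 9D.
Offset 6: leading byte 0xE3 = 11100011 → 3-byte char #3 = E3 8B B1.
Offset 9: leading byte 0xF0 = 11110000 → 4-byte char #4 = F0 90 8D 86.
Offset 13: leading byte 0xF0 = 11110000 → 4-byte char #5 = F0 90 8C 99.
Leading byte 0xF0 = 11110000 matches 11110xxx → 4-byte sequence.
Byte 1: 0xF0 = 11110000, payload 000 (3 bits).
Byte 2: 0x90 = 10010000 (10xxxxxx ✓), payload 010000.
Byte 3: 0x8C = 10001100 (10xxxxxx ✓), payload 001100.
Byte 4: 0x99 = 10011001 (10xxxxxx ✓), payload 011001.
Concatenate: 000010000001100011001 = 0x10319 (21 bits → U+10319).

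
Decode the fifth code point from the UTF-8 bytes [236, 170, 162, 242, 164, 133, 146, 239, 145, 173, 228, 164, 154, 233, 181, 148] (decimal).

U+9D54

Offset 0: leading byte 0xEC = 11101100 → 3-byte char #1 = EC AA A2.
Offset 3: leading byte 0xF2 = 11110010 → 4-byte char #2 = F2 A4 85 92.
Offset 7: leading byte 0xEF = 11101111 → 3-byte char #3 = EF 91 AD.
Offset 10: leading byte 0xE4 = 11100100 → 3-byte char #4 = E4 A4 9A.
Offset 13: leading byte 0xE9 = 11101001 → 3-byte char #5 = E9 B5 94.
Leading byte 0xE9 = 11101001 matches 1110xxxx → 3-byte sequence.
Byte 1: 0xE9 = 11101001, payload 1001 (4 bits).
Byte 2: 0xB5 = 10110101 (10xxxxxx ✓), payload 110101.
Byte 3: 0x94 = 10010100 (10xxxxxx ✓), payload 010100.
Concatenate: 1001110101010100 = 0x9D54 (16 bits → U+9D54).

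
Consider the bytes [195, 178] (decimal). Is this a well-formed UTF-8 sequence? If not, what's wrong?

Leading byte 0xC3 = 11000011 → 2-byte form.
Continuation bytes 0xB2=10110010 all match 10xxxxxx.
Decoded value 0xF2 is ≥ 0x80 (shortest form) and not a surrogate.

valid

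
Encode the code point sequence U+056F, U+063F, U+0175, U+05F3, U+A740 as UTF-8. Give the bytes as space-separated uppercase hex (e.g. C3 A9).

D5 AF D8 BF C5 B5 D7 B3 EA 9D 80

U+056F: 2-byte form → D5 AF.
U+063F: 2-byte form → D8 BF.
U+0175: 2-byte form → C5 B5.
U+05F3: 2-byte form → D7 B3.
U+A740: 3-byte form → EA 9D 80.
Concatenated (11 bytes): D5 AF D8 BF C5 B5 D7 B3 EA 9D 80.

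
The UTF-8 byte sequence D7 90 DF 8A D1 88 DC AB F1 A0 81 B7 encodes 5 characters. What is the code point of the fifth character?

U+60077

Offset 0: leading byte 0xD7 = 11010111 → 2-byte char #1 = D7 90.
Offset 2: leading byte 0xDF = 11011111 → 2-byte char #2 = DF 8A.
Offset 4: leading byte 0xD1 = 11010001 → 2-byte char #3 = D1 88.
Offset 6: leading byte 0xDC = 11011100 → 2-byte char #4 = DC AB.
Offset 8: leading byte 0xF1 = 11110001 → 4-byte char #5 = F1 A0 81 B7.
Leading byte 0xF1 = 11110001 matches 11110xxx → 4-byte sequence.
Byte 1: 0xF1 = 11110001, payload 001 (3 bits).
Byte 2: 0xA0 = 10100000 (10xxxxxx ✓), payload 100000.
Byte 3: 0x81 = 10000001 (10xxxxxx ✓), payload 000001.
Byte 4: 0xB7 = 10110111 (10xxxxxx ✓), payload 110111.
Concatenate: 001100000000001110111 = 0x60077 (21 bits → U+60077).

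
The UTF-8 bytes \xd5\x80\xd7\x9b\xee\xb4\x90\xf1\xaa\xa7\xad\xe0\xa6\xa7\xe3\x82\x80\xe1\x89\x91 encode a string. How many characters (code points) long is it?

7

Byte at offset 0: 0xD5 = 11010101 → 2-byte char (#1). Advance 2.
Byte at offset 2: 0xD7 = 11010111 → 2-byte char (#2). Advance 2.
Byte at offset 4: 0xEE = 11101110 → 3-byte char (#3). Advance 3.
Byte at offset 7: 0xF1 = 11110001 → 4-byte char (#4). Advance 4.
Byte at offset 11: 0xE0 = 11100000 → 3-byte char (#5). Advance 3.
Byte at offset 14: 0xE3 = 11100011 → 3-byte char (#6). Advance 3.
Byte at offset 17: 0xE1 = 11100001 → 3-byte char (#7). Advance 3.
Reached end at offset 20 after 7 code points.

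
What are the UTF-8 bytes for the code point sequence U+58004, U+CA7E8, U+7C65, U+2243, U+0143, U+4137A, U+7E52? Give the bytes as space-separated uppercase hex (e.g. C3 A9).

U+58004: 4-byte form → F1 98 80 84.
U+CA7E8: 4-byte form → F3 8A 9F A8.
U+7C65: 3-byte form → E7 B1 A5.
U+2243: 3-byte form → E2 89 83.
U+0143: 2-byte form → C5 83.
U+4137A: 4-byte form → F1 81 8D BA.
U+7E52: 3-byte form → E7 B9 92.
Concatenated (23 bytes): F1 98 80 84 F3 8A 9F A8 E7 B1 A5 E2 89 83 C5 83 F1 81 8D BA E7 B9 92.

F1 98 80 84 F3 8A 9F A8 E7 B1 A5 E2 89 83 C5 83 F1 81 8D BA E7 B9 92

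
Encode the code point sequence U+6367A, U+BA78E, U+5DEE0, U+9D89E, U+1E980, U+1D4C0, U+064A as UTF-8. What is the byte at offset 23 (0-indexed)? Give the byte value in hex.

U+6367A → 4-byte form F1 A3 99 BA at offsets 0–3.
U+BA78E → 4-byte form F2 BA 9E 8E at offsets 4–7.
U+5DEE0 → 4-byte form F1 9D BB A0 at offsets 8–11.
U+9D89E → 4-byte form F2 9D A2 9E at offsets 12–15.
U+1E980 → 4-byte form F0 9E A6 80 at offsets 16–19.
U+1D4C0 → 4-byte form F0 9D 93 80 at offsets 20–23.
Offset 23 falls in char 6's range; it's byte 4 of F0 9D 93 80 = 0x80.

0x80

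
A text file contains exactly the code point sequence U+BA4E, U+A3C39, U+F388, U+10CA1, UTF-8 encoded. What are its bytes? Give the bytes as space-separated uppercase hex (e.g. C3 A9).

U+BA4E: 3-byte form → EB A9 8E.
U+A3C39: 4-byte form → F2 A3 B0 B9.
U+F388: 3-byte form → EF 8E 88.
U+10CA1: 4-byte form → F0 90 B2 A1.
Concatenated (14 bytes): EB A9 8E F2 A3 B0 B9 EF 8E 88 F0 90 B2 A1.

EB A9 8E F2 A3 B0 B9 EF 8E 88 F0 90 B2 A1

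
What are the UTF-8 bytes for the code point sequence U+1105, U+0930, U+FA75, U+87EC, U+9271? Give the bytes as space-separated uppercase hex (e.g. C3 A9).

U+1105: 3-byte form → E1 84 85.
U+0930: 3-byte form → E0 A4 B0.
U+FA75: 3-byte form → EF A9 B5.
U+87EC: 3-byte form → E8 9F AC.
U+9271: 3-byte form → E9 89 B1.
Concatenated (15 bytes): E1 84 85 E0 A4 B0 EF A9 B5 E8 9F AC E9 89 B1.

E1 84 85 E0 A4 B0 EF A9 B5 E8 9F AC E9 89 B1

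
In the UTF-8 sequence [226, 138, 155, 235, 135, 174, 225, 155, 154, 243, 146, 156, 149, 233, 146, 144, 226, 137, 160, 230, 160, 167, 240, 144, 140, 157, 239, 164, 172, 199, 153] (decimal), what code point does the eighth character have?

Offset 0: leading byte 0xE2 = 11100010 → 3-byte char #1 = E2 8A 9B.
Offset 3: leading byte 0xEB = 11101011 → 3-byte char #2 = EB 87 AE.
Offset 6: leading byte 0xE1 = 11100001 → 3-byte char #3 = E1 9B 9A.
Offset 9: leading byte 0xF3 = 11110011 → 4-byte char #4 = F3 92 9C 95.
Offset 13: leading byte 0xE9 = 11101001 → 3-byte char #5 = E9 92 90.
Offset 16: leading byte 0xE2 = 11100010 → 3-byte char #6 = E2 89 A0.
Offset 19: leading byte 0xE6 = 11100110 → 3-byte char #7 = E6 A0 A7.
Offset 22: leading byte 0xF0 = 11110000 → 4-byte char #8 = F0 90 8C 9D.
Leading byte 0xF0 = 11110000 matches 11110xxx → 4-byte sequence.
Byte 1: 0xF0 = 11110000, payload 000 (3 bits).
Byte 2: 0x90 = 10010000 (10xxxxxx ✓), payload 010000.
Byte 3: 0x8C = 10001100 (10xxxxxx ✓), payload 001100.
Byte 4: 0x9D = 10011101 (10xxxxxx ✓), payload 011101.
Concatenate: 000010000001100011101 = 0x1031D (21 bits → U+1031D).

U+1031D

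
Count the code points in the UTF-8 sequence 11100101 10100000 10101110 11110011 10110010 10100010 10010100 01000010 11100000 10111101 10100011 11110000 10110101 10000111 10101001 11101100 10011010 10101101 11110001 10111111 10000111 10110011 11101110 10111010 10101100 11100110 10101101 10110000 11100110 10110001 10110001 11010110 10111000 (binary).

11

Byte at offset 0: 0xE5 = 11100101 → 3-byte char (#1). Advance 3.
Byte at offset 3: 0xF3 = 11110011 → 4-byte char (#2). Advance 4.
Byte at offset 7: 0x42 = 01000010 → 1-byte char (#3). Advance 1.
Byte at offset 8: 0xE0 = 11100000 → 3-byte char (#4). Advance 3.
Byte at offset 11: 0xF0 = 11110000 → 4-byte char (#5). Advance 4.
Byte at offset 15: 0xEC = 11101100 → 3-byte char (#6). Advance 3.
Byte at offset 18: 0xF1 = 11110001 → 4-byte char (#7). Advance 4.
Byte at offset 22: 0xEE = 11101110 → 3-byte char (#8). Advance 3.
Byte at offset 25: 0xE6 = 11100110 → 3-byte char (#9). Advance 3.
Byte at offset 28: 0xE6 = 11100110 → 3-byte char (#10). Advance 3.
Byte at offset 31: 0xD6 = 11010110 → 2-byte char (#11). Advance 2.
Reached end at offset 33 after 11 code points.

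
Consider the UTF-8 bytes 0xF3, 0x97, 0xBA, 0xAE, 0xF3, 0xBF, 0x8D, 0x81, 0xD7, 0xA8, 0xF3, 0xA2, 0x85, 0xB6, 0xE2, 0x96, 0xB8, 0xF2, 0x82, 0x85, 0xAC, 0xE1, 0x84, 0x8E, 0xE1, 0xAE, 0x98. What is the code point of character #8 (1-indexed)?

Offset 0: leading byte 0xF3 = 11110011 → 4-byte char #1 = F3 97 BA AE.
Offset 4: leading byte 0xF3 = 11110011 → 4-byte char #2 = F3 BF 8D 81.
Offset 8: leading byte 0xD7 = 11010111 → 2-byte char #3 = D7 A8.
Offset 10: leading byte 0xF3 = 11110011 → 4-byte char #4 = F3 A2 85 B6.
Offset 14: leading byte 0xE2 = 11100010 → 3-byte char #5 = E2 96 B8.
Offset 17: leading byte 0xF2 = 11110010 → 4-byte char #6 = F2 82 85 AC.
Offset 21: leading byte 0xE1 = 11100001 → 3-byte char #7 = E1 84 8E.
Offset 24: leading byte 0xE1 = 11100001 → 3-byte char #8 = E1 AE 98.
Leading byte 0xE1 = 11100001 matches 1110xxxx → 3-byte sequence.
Byte 1: 0xE1 = 11100001, payload 0001 (4 bits).
Byte 2: 0xAE = 10101110 (10xxxxxx ✓), payload 101110.
Byte 3: 0x98 = 10011000 (10xxxxxx ✓), payload 011000.
Concatenate: 0001101110011000 = 0x1B98 (16 bits → U+1B98).

U+1B98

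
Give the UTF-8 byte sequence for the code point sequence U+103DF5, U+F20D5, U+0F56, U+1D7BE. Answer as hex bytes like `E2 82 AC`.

U+103DF5: 4-byte form → F4 83 B7 B5.
U+F20D5: 4-byte form → F3 B2 83 95.
U+0F56: 3-byte form → E0 BD 96.
U+1D7BE: 4-byte form → F0 9D 9E BE.
Concatenated (15 bytes): F4 83 B7 B5 F3 B2 83 95 E0 BD 96 F0 9D 9E BE.

F4 83 B7 B5 F3 B2 83 95 E0 BD 96 F0 9D 9E BE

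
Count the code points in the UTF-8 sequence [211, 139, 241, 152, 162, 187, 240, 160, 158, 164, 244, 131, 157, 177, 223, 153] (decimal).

Byte at offset 0: 0xD3 = 11010011 → 2-byte char (#1). Advance 2.
Byte at offset 2: 0xF1 = 11110001 → 4-byte char (#2). Advance 4.
Byte at offset 6: 0xF0 = 11110000 → 4-byte char (#3). Advance 4.
Byte at offset 10: 0xF4 = 11110100 → 4-byte char (#4). Advance 4.
Byte at offset 14: 0xDF = 11011111 → 2-byte char (#5). Advance 2.
Reached end at offset 16 after 5 code points.

5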